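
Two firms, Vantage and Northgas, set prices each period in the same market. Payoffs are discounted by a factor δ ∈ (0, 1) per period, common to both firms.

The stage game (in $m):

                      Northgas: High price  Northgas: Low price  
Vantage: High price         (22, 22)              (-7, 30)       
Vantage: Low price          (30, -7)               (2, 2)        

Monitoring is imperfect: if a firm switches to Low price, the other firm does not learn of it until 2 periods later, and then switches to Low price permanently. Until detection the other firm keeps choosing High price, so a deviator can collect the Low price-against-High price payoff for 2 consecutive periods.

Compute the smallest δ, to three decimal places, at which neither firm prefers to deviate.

Deviating for the 2 undetected periods gains 30−22 = 8 per period over cooperation, then loses 22−2 = 20 per period forever once punishment starts.
Gain: 8(1 + δ + … + δ^1); loss: 20·δ^2/(1−δ).
No profitable deviation ⇔ 8(1−δ^2) ≤ 20·δ^2, i.e. δ^2 ≥ 8/(8+20) = 2/7.
Hence δ ≥ (2/7)^(1/2) ≈ 0.535.

0.535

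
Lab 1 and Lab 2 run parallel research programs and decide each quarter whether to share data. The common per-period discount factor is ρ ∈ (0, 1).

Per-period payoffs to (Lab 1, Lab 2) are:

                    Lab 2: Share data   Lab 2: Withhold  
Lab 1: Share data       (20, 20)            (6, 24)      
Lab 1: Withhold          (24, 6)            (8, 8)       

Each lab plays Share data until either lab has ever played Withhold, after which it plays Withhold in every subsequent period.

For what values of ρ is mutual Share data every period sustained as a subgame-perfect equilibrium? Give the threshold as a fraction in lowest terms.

Under grim trigger the critical discount factor is (T−C)/(T−P) with T = 24, C = 20, P = 8.
ρ* = (24−20)/(24−8) = 4/16 = 1/4.

1/4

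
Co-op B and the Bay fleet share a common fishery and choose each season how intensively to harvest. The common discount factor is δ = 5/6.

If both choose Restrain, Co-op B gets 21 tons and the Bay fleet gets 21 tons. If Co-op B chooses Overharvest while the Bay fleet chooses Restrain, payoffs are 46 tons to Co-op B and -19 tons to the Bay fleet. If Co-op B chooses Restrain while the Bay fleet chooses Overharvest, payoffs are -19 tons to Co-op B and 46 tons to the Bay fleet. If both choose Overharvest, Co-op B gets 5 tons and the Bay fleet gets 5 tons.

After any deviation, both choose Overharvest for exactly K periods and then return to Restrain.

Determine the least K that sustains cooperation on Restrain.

3

Need Σ_{k=1}^{K} δ^k ≥ (46−21)/(21−5) = 1.5625 at δ = 5/6.
At K = 2 the sum is 1.5278 < 1.5625; at K = 3 it is 2.1065 ≥ 1.5625.
So the minimum punishment length is K = 3.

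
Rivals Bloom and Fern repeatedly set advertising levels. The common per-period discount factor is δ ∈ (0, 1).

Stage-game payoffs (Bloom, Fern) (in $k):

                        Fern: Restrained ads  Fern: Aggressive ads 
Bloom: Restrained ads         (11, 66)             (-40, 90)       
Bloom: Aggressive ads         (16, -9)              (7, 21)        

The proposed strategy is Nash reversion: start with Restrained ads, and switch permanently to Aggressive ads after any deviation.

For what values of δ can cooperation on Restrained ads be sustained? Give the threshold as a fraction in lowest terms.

5/9

Bloom's threshold: (16−11)/(16−7) = 5/9.
Fern's threshold: (90−66)/(90−21) = 8/23.
5/9 > 8/23, so Bloom binds and δ* = 5/9.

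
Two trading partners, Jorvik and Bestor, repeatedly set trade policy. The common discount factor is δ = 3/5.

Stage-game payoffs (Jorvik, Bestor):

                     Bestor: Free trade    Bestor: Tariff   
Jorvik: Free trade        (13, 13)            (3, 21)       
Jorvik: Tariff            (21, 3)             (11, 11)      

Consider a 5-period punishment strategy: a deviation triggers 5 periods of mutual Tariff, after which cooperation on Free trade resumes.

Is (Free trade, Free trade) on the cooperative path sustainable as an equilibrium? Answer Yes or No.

No

A one-shot deviation gives 21 now, then 11 for 5 periods, then back to 13.
Gain from deviating: (21−13) today; loss: (13−11) in each of the next 5 periods.
No-deviation condition: (13−11)(δ+…+δ^5) ≥ 21−13, i.e. δ+…+δ^5 ≥ 4.
At δ = 3/5: δ+…+δ^5 = 1.3834 < 4.0000.
So cooperation is not sustainable.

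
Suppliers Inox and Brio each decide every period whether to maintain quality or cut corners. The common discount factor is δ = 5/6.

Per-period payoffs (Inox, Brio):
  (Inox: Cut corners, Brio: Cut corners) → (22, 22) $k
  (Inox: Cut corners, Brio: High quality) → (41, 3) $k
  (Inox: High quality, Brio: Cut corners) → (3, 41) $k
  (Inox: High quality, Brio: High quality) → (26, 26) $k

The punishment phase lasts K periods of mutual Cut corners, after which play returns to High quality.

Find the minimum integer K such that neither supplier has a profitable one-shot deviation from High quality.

8

No profitable deviation requires (26−22)(δ+…+δ^K) ≥ 41−26, i.e. δ+…+δ^K ≥ 15/4 ≈ 3.7500.
With δ = 5/6, the partial sums are K=1: 0.8333, K=2: 1.5278, …, K=6: 3.3255, K=7: 3.6046, K=8: 3.8372.
K = 8 is the first length at which the sum reaches 3.7500.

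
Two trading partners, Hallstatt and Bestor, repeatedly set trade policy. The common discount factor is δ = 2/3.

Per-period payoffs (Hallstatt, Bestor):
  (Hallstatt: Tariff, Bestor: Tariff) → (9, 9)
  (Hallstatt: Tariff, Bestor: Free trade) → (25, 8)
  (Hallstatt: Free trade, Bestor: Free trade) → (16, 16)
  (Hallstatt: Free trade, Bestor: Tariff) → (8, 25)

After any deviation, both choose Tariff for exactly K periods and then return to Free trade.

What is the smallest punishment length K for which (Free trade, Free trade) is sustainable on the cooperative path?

3

Need Σ_{k=1}^{K} δ^k ≥ (25−16)/(16−9) = 1.2857 at δ = 2/3.
At K = 2 the sum is 1.1111 < 1.2857; at K = 3 it is 1.4074 ≥ 1.2857.
So the minimum punishment length is K = 3.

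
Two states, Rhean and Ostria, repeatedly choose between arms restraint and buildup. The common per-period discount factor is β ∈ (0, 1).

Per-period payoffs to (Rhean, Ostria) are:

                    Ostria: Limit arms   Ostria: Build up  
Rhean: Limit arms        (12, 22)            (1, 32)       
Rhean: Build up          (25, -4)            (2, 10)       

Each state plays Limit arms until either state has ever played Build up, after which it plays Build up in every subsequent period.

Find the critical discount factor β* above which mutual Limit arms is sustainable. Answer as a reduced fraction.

Rhean's threshold: (25−12)/(25−2) = 13/23.
Ostria's threshold: (32−22)/(32−10) = 5/11.
13/23 > 5/11, so Rhean binds and β* = 13/23.

13/23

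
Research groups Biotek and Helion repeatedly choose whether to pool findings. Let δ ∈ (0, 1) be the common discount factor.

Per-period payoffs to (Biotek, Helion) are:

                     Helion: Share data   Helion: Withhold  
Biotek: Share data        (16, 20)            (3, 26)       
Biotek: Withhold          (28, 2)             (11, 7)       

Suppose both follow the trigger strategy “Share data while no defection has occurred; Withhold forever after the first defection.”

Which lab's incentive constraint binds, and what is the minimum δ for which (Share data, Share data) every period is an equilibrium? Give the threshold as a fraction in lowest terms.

Biotek; δ ≥ 12/17

For Biotek: deviation gain 28−16 = 12, per-period punishment loss 16−11 = 5. IC gives δ ≥ 12/17.
For Helion: gain 6, loss 13 per period, so δ ≥ 6/19.
The tighter constraint is Biotek's, so cooperation needs δ ≥ 12/17.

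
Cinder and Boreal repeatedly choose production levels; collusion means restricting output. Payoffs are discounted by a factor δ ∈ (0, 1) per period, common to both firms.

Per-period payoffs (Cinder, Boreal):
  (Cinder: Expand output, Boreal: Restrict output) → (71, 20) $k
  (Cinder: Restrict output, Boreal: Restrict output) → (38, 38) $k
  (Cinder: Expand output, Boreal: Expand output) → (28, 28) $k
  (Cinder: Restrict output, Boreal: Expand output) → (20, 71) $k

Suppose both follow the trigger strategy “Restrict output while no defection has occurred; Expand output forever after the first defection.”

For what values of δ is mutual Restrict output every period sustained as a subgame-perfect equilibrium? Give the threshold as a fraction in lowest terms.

33/43

One-period gain from deviating is 71 − 38 = 33. The loss is 38 − 28 = 10 in every subsequent period, with present value 10·δ/(1−δ).
Deviation is unprofitable when 10·δ/(1−δ) ≥ 33, i.e. δ/(1−δ) ≥ 33/10.
Equivalently δ ≥ 33/(33+10) = 33/43.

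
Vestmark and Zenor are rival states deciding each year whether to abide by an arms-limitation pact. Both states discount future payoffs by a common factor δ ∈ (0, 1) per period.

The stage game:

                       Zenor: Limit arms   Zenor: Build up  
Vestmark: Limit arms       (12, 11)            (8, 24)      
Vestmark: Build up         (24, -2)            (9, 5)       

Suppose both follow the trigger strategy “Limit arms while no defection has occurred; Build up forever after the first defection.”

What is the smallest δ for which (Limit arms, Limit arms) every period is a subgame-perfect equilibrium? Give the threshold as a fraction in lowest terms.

Vestmark: cooperation gives 12 each period; deviation gives 24 once then 9 forever.
  12/(1−δ) ≥ 24 + 9δ/(1−δ) ⇒ δ ≥ 12/15 = 4/5.
Zenor: cooperation gives 11 each period; deviation gives 24 once then 5 forever.
  δ ≥ 13/19.
Both must hold, so the binding constraint is Vestmark's: δ ≥ 4/5.

4/5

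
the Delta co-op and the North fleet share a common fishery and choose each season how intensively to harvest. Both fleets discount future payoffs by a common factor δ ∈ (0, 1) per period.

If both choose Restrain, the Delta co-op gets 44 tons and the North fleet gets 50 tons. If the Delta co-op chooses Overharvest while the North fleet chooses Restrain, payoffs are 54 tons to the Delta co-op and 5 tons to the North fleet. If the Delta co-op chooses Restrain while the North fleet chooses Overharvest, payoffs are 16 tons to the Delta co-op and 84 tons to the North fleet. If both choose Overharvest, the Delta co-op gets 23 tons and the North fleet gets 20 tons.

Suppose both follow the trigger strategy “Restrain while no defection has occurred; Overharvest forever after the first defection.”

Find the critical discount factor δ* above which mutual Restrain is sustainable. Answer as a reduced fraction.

17/32

For the Delta co-op: deviation gain 54−44 = 10, per-period punishment loss 44−23 = 21. IC gives δ ≥ 10/31.
For the North fleet: gain 34, loss 30 per period, so δ ≥ 34/64 = 17/32.
The tighter constraint is the North fleet's, so cooperation needs δ ≥ 17/32.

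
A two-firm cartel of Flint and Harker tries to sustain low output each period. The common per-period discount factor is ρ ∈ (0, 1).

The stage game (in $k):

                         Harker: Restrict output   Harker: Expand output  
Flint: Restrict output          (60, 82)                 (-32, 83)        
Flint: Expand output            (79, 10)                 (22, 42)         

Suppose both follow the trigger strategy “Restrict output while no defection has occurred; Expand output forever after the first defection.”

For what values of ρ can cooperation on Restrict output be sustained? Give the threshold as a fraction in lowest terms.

1/3

For Flint: deviation gain 79−60 = 19, per-period punishment loss 60−22 = 38. IC gives ρ ≥ 19/57 = 1/3.
For Harker: gain 1, loss 40 per period, so ρ ≥ 1/41.
The tighter constraint is Flint's, so cooperation needs ρ ≥ 1/3.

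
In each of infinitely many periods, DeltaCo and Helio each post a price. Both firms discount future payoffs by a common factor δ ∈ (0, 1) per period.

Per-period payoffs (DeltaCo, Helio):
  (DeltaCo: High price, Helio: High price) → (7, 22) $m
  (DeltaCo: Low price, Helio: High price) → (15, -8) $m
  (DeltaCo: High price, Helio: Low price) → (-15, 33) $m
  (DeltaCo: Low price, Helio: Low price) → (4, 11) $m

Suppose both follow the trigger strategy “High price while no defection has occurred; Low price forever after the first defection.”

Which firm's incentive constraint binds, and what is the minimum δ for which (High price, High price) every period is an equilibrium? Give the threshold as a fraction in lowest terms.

DeltaCo: cooperation gives 7 each period; deviation gives 15 once then 4 forever.
  7/(1−δ) ≥ 15 + 4δ/(1−δ) ⇒ δ ≥ 8/11.
Helio: cooperation gives 22 each period; deviation gives 33 once then 11 forever.
  δ ≥ 11/22 = 1/2.
Both must hold, so the binding constraint is DeltaCo's: δ ≥ 8/11.

DeltaCo; δ ≥ 8/11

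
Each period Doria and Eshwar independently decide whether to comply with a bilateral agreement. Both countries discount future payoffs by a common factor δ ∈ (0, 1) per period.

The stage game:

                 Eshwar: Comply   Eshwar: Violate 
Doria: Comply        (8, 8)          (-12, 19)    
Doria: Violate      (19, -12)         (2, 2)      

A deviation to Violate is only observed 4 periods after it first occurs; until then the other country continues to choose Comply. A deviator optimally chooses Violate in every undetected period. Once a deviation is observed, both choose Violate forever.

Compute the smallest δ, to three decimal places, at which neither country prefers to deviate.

0.897

A deviator earns 19 for 4 periods, then 2 forever; cooperating earns 8 forever. Multiplying the IC by (1−δ):
8 ≥ 19(1−δ^4) + 2δ^4, so 17·δ^4 ≥ 11 and δ^4 ≥ 11/17.
δ ≥ (11/17)^(1/4) ≈ 0.897.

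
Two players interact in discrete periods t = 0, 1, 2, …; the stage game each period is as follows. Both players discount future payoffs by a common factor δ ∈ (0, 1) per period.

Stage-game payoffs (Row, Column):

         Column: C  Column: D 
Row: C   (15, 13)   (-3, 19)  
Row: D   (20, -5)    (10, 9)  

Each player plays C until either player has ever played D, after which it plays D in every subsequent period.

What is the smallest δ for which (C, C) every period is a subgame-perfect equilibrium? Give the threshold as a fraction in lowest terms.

3/5

For Row: deviation gain 20−15 = 5, per-period punishment loss 15−10 = 5. IC gives δ ≥ 5/10 = 1/2.
For Column: gain 6, loss 4 per period, so δ ≥ 6/10 = 3/5.
The tighter constraint is Column's, so cooperation needs δ ≥ 3/5.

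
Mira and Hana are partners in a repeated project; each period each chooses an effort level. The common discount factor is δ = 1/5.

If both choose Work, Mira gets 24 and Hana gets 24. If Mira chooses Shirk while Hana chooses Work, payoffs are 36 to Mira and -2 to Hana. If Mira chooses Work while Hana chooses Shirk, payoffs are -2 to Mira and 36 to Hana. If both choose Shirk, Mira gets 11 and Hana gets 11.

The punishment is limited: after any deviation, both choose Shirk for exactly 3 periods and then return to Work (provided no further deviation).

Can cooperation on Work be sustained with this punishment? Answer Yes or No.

No

A one-shot deviation gives 36 now, then 11 for 3 periods, then back to 24.
Gain from deviating: (36−24) today; loss: (24−11) in each of the next 3 periods.
No-deviation condition: (24−11)(δ+…+δ^3) ≥ 36−24, i.e. δ+…+δ^3 ≥ 12/13.
At δ = 1/5: δ+…+δ^3 = 0.2480 < 0.9231.
So cooperation is not sustainable.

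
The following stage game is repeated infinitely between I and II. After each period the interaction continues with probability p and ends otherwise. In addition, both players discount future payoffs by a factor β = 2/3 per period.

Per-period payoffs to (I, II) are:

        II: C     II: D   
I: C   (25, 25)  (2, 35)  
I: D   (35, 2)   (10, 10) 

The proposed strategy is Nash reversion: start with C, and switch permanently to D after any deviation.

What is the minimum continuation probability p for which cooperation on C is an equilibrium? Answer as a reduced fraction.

Expected continuation weight on next period's payoff is β·p = 2/3·p, which plays the role of the discount factor.
Cooperation requires 2/3·p ≥ (35−25)/(35−10) = 2/5, hence p ≥ 3/5.

3/5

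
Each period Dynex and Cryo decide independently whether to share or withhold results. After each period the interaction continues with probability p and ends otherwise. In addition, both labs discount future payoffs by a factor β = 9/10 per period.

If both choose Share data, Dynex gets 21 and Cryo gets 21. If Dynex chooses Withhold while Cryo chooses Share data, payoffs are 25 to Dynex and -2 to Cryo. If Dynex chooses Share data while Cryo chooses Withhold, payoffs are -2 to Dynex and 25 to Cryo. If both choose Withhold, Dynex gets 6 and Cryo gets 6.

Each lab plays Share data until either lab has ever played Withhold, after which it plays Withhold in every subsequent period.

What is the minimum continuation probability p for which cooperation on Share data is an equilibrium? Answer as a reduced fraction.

With continuation probability p and discount β, the effective per-period discount factor is βp.
Grim-trigger IC: βp ≥ (25−21)/(25−6) = 4/19.
So p ≥ (4/19)/(9/10) = 40/171.

40/171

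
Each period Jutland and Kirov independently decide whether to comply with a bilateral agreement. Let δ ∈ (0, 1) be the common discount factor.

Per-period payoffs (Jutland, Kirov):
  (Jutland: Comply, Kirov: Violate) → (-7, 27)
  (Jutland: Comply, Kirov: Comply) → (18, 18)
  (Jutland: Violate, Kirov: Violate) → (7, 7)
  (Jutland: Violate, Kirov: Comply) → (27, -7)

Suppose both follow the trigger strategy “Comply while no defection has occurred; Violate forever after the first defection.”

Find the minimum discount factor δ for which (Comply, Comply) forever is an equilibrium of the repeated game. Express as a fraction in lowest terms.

Under grim trigger the critical discount factor is (T−C)/(T−P) with T = 27, C = 18, P = 7.
δ* = (27−18)/(27−7) = 9/20.

9/20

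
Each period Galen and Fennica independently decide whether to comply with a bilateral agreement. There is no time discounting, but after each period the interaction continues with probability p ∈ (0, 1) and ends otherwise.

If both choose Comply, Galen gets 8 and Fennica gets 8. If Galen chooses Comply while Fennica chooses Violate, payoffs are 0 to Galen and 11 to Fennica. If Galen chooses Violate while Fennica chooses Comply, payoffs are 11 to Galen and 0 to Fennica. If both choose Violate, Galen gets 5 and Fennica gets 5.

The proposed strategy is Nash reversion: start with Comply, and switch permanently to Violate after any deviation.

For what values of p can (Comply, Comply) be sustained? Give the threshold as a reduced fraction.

Expected cooperation value is 8 + p·8 + p²·8 + … = 8/(1−p); deviation gives 11 + p·5/(1−p).
8 ≥ 11(1−p) + 5p ⇒ 6p ≥ 3 ⇒ p ≥ 3/6 = 1/2.

1/2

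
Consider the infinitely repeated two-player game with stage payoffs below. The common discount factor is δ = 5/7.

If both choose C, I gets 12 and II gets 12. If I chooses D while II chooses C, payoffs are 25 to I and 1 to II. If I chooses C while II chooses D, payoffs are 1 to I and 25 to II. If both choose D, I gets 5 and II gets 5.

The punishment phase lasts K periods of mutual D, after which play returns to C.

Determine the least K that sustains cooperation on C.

IC: δ(1−δ^K)/(1−δ) ≥ (25−12)/(12−5) = 13/7.
With δ = 5/7: need 1 − δ^K ≥ 13/7·(1−5/7)/(5/7), i.e. δ^K ≤ 0.2571.
Since (5/7)^4 = 0.2603 and (5/7)^5 = 0.1859, the smallest such K is 5.

5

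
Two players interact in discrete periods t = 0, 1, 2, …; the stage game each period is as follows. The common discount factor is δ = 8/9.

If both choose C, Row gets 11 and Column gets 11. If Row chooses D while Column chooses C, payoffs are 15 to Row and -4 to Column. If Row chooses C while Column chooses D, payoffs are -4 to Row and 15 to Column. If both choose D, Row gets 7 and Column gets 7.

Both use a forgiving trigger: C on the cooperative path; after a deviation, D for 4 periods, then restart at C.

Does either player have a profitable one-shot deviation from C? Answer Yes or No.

IC: δ+…+δ^4 ≥ (15−11)/(11−7) = 1.
At δ = 8/9: partial sum = 3.0056 ≥ 1.0000. Cooperation sustainable.

No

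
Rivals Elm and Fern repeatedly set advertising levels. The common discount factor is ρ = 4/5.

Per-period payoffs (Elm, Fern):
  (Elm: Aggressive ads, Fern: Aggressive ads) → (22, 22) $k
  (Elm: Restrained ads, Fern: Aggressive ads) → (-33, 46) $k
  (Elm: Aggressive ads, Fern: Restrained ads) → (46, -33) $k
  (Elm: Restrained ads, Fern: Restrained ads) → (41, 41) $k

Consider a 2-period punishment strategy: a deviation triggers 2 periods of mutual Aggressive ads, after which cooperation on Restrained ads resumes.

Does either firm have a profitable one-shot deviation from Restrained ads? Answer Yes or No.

No

A one-shot deviation gives 46 now, then 22 for 2 periods, then back to 41.
Gain from deviating: (46−41) today; loss: (41−22) in each of the next 2 periods.
No-deviation condition: (41−22)(ρ+…+ρ^2) ≥ 46−41, i.e. ρ+…+ρ^2 ≥ 5/19.
At ρ = 4/5: ρ+…+ρ^2 = 1.4400 ≥ 0.2632.
So cooperation is sustainable.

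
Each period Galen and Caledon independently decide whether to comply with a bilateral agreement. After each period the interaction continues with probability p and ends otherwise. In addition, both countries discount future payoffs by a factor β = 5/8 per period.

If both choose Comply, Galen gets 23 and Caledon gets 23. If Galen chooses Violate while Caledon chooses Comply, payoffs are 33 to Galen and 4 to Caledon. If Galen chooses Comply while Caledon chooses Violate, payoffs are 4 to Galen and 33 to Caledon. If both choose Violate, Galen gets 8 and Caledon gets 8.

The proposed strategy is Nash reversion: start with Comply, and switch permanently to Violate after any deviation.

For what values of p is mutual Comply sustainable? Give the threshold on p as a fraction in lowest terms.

16/25

Expected continuation weight on next period's payoff is β·p = 5/8·p, which plays the role of the discount factor.
Cooperation requires 5/8·p ≥ (33−23)/(33−8) = 2/5, hence p ≥ 16/25.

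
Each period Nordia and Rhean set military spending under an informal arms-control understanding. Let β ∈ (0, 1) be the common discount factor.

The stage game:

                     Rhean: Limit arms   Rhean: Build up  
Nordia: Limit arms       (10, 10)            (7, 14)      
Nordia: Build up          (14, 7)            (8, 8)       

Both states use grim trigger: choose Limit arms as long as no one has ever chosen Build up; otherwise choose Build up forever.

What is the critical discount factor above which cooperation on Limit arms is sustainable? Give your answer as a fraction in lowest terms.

2/3

Cooperation forever yields 10 each period: 10/(1−β).
Deviating yields 14 once, then 8 forever: 14 + 8β/(1−β).
No profitable deviation requires 10/(1−β) ≥ 14 + 8β/(1−β).
Multiplying by (1−β): 10 ≥ 14(1−β) + 8β = 14 − 6β.
So 6β ≥ 4, i.e. β ≥ 4/6 = 2/3.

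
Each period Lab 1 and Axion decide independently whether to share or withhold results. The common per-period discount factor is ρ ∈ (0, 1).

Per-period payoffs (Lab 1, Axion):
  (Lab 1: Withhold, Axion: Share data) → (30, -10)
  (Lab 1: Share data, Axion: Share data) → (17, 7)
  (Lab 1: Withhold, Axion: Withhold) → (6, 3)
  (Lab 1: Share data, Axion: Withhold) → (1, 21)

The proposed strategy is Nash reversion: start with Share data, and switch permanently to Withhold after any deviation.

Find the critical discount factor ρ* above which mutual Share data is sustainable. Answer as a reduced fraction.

7/9

Lab 1's threshold: (30−17)/(30−6) = 13/24.
Axion's threshold: (21−7)/(21−3) = 7/9.
13/24 < 7/9, so Axion binds and ρ* = 7/9.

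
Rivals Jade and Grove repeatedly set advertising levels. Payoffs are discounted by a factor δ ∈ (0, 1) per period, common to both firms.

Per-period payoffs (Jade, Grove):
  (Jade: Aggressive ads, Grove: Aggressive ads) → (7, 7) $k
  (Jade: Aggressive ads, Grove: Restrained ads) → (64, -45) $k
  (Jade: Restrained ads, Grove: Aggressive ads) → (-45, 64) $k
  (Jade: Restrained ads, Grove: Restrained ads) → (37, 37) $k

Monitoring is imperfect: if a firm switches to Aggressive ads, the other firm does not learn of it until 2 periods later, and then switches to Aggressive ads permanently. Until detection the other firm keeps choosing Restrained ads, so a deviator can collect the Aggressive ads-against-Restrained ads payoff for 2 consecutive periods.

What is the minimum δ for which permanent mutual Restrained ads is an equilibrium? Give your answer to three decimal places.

0.688

The best deviation is to choose Aggressive ads for all 2 undetected periods, earning 64 each, then 7 forever once detected.
Deviation value: 64(1−δ^2)/(1−δ) + 7δ^2/(1−δ); cooperation value: 37/(1−δ).
IC: 37 ≥ 64(1−δ^2) + 7δ^2 = 64 − 57δ^2.
So δ^2 ≥ 27/57 = 9/19, giving δ ≥ (9/19)^(1/2) ≈ 0.688.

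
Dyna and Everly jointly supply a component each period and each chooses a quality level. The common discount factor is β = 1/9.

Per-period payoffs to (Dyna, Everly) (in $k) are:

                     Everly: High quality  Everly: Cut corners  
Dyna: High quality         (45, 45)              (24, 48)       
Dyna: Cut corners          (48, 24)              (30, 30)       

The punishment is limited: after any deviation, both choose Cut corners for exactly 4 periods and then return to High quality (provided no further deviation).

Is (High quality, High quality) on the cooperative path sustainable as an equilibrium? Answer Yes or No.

No

IC: β+…+β^4 ≥ (48−45)/(45−30) = 1/5.
At β = 1/9: partial sum = 0.1250 < 0.2000. Cooperation not sustainable.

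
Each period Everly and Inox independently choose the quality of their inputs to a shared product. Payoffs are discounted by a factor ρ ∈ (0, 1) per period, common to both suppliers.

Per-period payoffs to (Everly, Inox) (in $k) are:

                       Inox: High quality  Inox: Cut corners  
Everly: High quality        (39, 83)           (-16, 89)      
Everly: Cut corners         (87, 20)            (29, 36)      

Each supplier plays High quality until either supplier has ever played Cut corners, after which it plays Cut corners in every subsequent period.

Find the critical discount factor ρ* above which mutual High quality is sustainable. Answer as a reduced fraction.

Everly's threshold: (87−39)/(87−29) = 24/29.
Inox's threshold: (89−83)/(89−36) = 6/53.
24/29 > 6/53, so Everly binds and ρ* = 24/29.

24/29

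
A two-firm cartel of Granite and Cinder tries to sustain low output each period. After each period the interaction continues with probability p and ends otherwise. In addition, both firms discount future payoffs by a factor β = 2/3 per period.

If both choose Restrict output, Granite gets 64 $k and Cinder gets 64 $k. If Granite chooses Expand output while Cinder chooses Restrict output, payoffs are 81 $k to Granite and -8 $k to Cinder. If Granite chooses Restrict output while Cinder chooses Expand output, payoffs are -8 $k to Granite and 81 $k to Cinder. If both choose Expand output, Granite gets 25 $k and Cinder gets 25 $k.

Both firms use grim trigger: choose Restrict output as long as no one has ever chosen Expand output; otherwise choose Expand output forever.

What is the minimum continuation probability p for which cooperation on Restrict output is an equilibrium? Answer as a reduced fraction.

Expected continuation weight on next period's payoff is β·p = 2/3·p, which plays the role of the discount factor.
Cooperation requires 2/3·p ≥ (81−64)/(81−25) = 17/56, hence p ≥ 51/112.

51/112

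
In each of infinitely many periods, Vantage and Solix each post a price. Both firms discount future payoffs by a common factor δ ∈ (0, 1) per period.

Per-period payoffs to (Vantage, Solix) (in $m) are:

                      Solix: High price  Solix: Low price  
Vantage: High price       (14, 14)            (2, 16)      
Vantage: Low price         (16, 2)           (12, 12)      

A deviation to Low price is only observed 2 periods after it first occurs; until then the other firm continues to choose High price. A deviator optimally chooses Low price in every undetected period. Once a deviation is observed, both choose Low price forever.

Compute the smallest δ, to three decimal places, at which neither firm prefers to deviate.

0.707

The best deviation is to choose Low price for all 2 undetected periods, earning 16 each, then 12 forever once detected.
Deviation value: 16(1−δ^2)/(1−δ) + 12δ^2/(1−δ); cooperation value: 14/(1−δ).
IC: 14 ≥ 16(1−δ^2) + 12δ^2 = 16 − 4δ^2.
So δ^2 ≥ 2/4 = 1/2, giving δ ≥ (1/2)^(1/2) ≈ 0.707.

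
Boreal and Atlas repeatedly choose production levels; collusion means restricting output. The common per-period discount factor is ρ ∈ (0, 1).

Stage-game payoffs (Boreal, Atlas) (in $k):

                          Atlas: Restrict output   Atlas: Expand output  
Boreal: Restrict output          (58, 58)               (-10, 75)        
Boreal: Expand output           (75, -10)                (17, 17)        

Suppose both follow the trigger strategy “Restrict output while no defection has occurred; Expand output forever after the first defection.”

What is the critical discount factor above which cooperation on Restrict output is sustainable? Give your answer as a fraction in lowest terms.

58/(1−ρ) ≥ 75 + 17ρ/(1−ρ)
58 ≥ 75 − 58ρ
ρ ≥ 17/58.

17/58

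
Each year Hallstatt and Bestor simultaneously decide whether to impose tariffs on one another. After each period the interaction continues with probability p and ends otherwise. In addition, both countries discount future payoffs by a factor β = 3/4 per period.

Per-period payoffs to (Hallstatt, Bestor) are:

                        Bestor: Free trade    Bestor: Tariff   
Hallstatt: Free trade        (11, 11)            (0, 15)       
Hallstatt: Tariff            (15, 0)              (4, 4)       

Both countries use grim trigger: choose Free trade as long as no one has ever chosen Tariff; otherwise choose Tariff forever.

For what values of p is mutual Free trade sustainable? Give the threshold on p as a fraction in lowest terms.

With continuation probability p and discount β, the effective per-period discount factor is βp.
Grim-trigger IC: βp ≥ (15−11)/(15−4) = 4/11.
So p ≥ (4/11)/(3/4) = 16/33.

16/33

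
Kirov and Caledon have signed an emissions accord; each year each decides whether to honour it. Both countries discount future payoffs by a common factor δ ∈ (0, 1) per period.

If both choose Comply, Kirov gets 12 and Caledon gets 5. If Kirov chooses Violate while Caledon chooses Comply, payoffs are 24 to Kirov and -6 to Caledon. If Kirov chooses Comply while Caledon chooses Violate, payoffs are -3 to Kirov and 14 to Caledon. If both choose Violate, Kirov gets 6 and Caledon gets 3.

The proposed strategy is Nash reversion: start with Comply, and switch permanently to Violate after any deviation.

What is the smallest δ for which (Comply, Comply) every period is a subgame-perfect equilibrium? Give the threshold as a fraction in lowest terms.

Kirov's threshold: (24−12)/(24−6) = 2/3.
Caledon's threshold: (14−5)/(14−3) = 9/11.
2/3 < 9/11, so Caledon binds and δ* = 9/11.

9/11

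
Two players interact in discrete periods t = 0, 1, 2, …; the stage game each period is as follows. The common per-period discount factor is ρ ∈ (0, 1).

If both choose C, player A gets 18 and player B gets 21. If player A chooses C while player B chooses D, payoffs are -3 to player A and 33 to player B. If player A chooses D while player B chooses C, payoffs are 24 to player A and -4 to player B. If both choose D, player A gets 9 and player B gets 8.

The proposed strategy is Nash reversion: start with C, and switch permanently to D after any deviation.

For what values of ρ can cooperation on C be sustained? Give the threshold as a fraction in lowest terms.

12/25

player A: cooperation gives 18 each period; deviation gives 24 once then 9 forever.
  18/(1−ρ) ≥ 24 + 9ρ/(1−ρ) ⇒ ρ ≥ 6/15 = 2/5.
player B: cooperation gives 21 each period; deviation gives 33 once then 8 forever.
  ρ ≥ 12/25.
Both must hold, so the binding constraint is player B's: ρ ≥ 12/25.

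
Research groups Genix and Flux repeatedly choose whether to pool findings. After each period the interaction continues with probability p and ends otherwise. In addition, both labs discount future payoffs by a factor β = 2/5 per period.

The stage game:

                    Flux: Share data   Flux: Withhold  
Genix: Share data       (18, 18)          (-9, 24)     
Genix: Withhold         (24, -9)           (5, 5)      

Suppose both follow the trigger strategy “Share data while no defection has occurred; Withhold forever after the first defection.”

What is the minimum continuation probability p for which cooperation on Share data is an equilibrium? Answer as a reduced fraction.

15/19

With continuation probability p and discount β, the effective per-period discount factor is βp.
Grim-trigger IC: βp ≥ (24−18)/(24−5) = 6/19.
So p ≥ (6/19)/(2/5) = 15/19.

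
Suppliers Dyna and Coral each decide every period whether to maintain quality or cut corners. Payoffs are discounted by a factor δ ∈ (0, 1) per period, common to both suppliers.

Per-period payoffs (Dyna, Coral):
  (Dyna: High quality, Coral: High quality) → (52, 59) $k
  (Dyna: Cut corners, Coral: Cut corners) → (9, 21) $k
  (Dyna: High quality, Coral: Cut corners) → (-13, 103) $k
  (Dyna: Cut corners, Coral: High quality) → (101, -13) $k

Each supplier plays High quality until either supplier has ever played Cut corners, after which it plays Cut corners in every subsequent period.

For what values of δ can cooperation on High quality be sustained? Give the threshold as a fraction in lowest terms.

For Dyna: deviation gain 101−52 = 49, per-period punishment loss 52−9 = 43. IC gives δ ≥ 49/92.
For Coral: gain 44, loss 38 per period, so δ ≥ 44/82 = 22/41.
The tighter constraint is Coral's, so cooperation needs δ ≥ 22/41.

22/41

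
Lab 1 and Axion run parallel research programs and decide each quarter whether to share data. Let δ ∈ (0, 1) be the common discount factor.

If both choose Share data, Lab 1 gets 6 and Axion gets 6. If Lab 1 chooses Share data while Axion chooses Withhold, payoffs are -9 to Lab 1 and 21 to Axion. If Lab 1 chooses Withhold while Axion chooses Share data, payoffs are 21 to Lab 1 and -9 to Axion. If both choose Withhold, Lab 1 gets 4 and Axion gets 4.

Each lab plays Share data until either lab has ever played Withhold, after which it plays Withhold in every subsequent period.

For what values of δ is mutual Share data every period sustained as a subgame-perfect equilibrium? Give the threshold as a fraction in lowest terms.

15/17

Under grim trigger the critical discount factor is (T−C)/(T−P) with T = 21, C = 6, P = 4.
δ* = (21−6)/(21−4) = 15/17.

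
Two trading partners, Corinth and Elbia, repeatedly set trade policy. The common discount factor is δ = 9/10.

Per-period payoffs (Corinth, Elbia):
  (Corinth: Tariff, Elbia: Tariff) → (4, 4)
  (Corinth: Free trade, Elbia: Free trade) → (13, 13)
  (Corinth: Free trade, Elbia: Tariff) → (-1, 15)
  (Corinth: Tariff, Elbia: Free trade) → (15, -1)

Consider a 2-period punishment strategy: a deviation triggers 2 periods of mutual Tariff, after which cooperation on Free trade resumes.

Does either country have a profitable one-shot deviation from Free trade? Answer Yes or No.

Comparing payoff streams over the 3 periods until play realigns: cooperate → 13(1+δ+…+δ^2); deviate → 15 + 4(δ+…+δ^2).
Cooperation is sustained iff (13−4)(δ+…+δ^2) ≥ 15−13.
δ+…+δ^2 = 9/10·(1−(9/10)^2)/(1−9/10) = 1.7100, and (15−13)/(13−4) = 0.2222.
1.7100 ≥ 0.2222, so cooperation is sustainable.

No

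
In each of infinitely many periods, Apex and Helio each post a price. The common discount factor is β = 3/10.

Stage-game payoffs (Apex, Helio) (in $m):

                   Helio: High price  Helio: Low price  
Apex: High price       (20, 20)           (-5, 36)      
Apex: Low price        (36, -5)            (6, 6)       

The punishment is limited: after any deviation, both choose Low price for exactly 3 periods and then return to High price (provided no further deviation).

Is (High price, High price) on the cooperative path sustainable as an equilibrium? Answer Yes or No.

Comparing payoff streams over the 4 periods until play realigns: cooperate → 20(1+β+…+β^3); deviate → 36 + 6(β+…+β^3).
Cooperation is sustained iff (20−6)(β+…+β^3) ≥ 36−20.
β+…+β^3 = 3/10·(1−(3/10)^3)/(1−3/10) = 0.4170, and (36−20)/(20−6) = 1.1429.
0.4170 < 1.1429, so cooperation is not sustainable.

No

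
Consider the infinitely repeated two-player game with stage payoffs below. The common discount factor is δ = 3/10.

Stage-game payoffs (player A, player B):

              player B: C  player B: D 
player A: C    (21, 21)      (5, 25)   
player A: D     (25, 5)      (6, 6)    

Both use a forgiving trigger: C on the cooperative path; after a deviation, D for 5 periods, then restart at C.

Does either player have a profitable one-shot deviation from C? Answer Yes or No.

IC: δ+…+δ^5 ≥ (25−21)/(21−6) = 4/15.
At δ = 3/10: partial sum = 0.4275 ≥ 0.2667. Cooperation sustainable.

No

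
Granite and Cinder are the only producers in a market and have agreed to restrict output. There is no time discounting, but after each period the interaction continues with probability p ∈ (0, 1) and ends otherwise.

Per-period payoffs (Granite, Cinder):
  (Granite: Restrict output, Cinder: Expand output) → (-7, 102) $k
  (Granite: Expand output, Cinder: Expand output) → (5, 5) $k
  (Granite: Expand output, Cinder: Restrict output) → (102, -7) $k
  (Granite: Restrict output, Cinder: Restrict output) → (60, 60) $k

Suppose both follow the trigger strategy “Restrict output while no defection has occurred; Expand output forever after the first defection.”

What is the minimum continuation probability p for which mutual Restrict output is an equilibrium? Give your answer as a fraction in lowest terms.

42/97

Expected cooperation value is 60 + p·60 + p²·60 + … = 60/(1−p); deviation gives 102 + p·5/(1−p).
60 ≥ 102(1−p) + 5p ⇒ 97p ≥ 42 ⇒ p ≥ 42/97.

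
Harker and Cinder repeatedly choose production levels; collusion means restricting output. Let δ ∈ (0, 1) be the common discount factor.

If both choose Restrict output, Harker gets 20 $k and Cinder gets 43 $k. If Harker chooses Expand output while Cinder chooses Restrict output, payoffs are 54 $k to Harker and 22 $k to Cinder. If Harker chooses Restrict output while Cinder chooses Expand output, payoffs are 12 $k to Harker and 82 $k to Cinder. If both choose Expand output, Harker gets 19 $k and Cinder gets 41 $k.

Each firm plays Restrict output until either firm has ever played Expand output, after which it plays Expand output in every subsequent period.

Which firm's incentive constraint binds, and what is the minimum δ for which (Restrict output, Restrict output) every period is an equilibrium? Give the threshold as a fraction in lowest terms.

Harker; δ ≥ 34/35

Harker's threshold: (54−20)/(54−19) = 34/35.
Cinder's threshold: (82−43)/(82−41) = 39/41.
34/35 > 39/41, so Harker binds and δ* = 34/35.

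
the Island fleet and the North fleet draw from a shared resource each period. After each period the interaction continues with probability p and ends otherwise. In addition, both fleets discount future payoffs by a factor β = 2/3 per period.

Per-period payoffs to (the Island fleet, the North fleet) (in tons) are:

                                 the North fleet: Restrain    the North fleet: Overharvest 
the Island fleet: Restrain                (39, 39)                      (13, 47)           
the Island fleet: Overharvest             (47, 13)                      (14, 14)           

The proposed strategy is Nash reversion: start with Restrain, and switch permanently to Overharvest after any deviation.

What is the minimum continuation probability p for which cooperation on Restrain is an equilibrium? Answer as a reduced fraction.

With continuation probability p and discount β, the effective per-period discount factor is βp.
Grim-trigger IC: βp ≥ (47−39)/(47−14) = 8/33.
So p ≥ (8/33)/(2/3) = 4/11.

4/11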